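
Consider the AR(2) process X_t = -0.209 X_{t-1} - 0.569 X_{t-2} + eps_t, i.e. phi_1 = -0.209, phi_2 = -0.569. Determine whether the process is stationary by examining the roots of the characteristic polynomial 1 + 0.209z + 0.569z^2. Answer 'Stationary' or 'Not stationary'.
\text{Stationary}

The AR(p) characteristic polynomial is P(z) = 1 + 0.209z + 0.569z^2.
Stationarity requires all roots to lie outside the unit circle, i.e. |z| > 1 for every root.
Set 1 + (0.209) z + (0.569) z^2 = 0, i.e. a z^2 + b z + c = 0 with a = 0.569, b = 0.209, c = 1.
Discriminant D = b^2 - 4ac = (0.209)^2 - 4*(0.569)*1 = 0.043681 - (2.276) = -2.232319.
D < 0, so the roots are the complex-conjugate pair z = (-b +/- i sqrt(-D)) / (2a) = -0.1837 +/- 1.3129i.
For a conjugate pair |z|^2 = z * conj(z) = (product of roots) = c/a = 1/(0.569) = 1.757469, so |z| = sqrt(1.757469) = 1.3257 for both roots.
Moduli of all roots: 1.3257, 1.3257.
All moduli strictly greater than 1? Yes.
Verdict: Stationary.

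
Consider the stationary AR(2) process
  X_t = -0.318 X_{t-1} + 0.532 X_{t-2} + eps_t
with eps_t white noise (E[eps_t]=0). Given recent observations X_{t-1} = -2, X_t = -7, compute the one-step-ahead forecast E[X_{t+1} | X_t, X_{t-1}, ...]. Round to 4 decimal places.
E[X_{t+1} \mid \mathcal F_t] = 1.1620

For an AR(p) model X_t = c + sum_i phi_i X_{t-i} + eps_t, the
one-step-ahead conditional mean is
  E[X_{t+1} | X_t, ...] = c + sum_i phi_i X_{t+1-i}.
Substitute known values:
  E[X_{t+1} | ...] = (-0.318) * (-7) + (0.532) * (-2)
                   = 1.1620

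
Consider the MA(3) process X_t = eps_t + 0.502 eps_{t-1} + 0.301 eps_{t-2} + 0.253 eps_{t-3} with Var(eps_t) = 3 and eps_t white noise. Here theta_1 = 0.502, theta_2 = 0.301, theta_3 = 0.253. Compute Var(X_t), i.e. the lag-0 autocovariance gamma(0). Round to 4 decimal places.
\gamma(0) = 4.2198

For an MA(q) process X_t = eps_t + sum_i theta_i eps_{t-i} with
Var(eps_t) = sigma^2, the variance is
  gamma(0) = sigma^2 * (1 + sum_i theta_i^2).
  sum_i theta_i^2 = (0.502)^2 + (0.301)^2 + (0.253)^2 = 0.252004 + 0.090601 + 0.064009 = 0.406614.
  gamma(0) = 3 * (1 + 0.406614) = 3 * 1.406614 = 4.219842, which rounds to 4.2198.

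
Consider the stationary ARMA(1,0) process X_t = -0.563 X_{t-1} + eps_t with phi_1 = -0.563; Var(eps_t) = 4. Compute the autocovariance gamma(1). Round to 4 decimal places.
\gamma(1) = -3.2971

Multiply the model equation by X_{t-k} and take expectations. With theta_0 = psi_0 = 1 and psi_j the MA(infinity) weights, this gives
  gamma(k) - sum_i phi_i gamma(k-i) = c_k,
  c_k = sigma^2 * sum_{j=k..q} theta_j psi_{j-k}   (c_k = 0 for k > q),
using gamma(-m) = gamma(m).
Pure AR (q = 0): c_0 = sigma^2 = 4, c_k = 0 for k >= 1.
Equations for k = 0 and k = 1 (AR order 1):
  gamma(0) = phi_1 gamma(1) + c_0
  gamma(1) = phi_1 gamma(0) + c_1
Substituting the second into the first: gamma(0) (1 - phi_1^2) = c_0 + phi_1 c_1, so
  gamma(0) = c_0 / (1 - phi_1^2) = 4 / (1 - (-0.563)^2) = 4 / 0.683031 = 5.85625.
  gamma(1) = phi_1 gamma(0) = (-0.563)(5.85625) = -3.297069.
Therefore gamma(1) = -3.2971 (to 4 decimal places).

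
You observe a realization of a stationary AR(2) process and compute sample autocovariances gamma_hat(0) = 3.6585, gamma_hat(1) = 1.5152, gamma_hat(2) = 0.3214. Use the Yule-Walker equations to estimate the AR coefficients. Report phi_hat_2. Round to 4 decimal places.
\hat\phi_{2} = -0.1010

The Yule-Walker equations for an AR(p) process read, in matrix form,
  Gamma_p phi = r_p,   with   (Gamma_p)_{ij} = gamma(|i - j|),
                       (r_p)_i = gamma(i),   i,j = 1..p.
Substitute the sample gammas (Toeplitz matrix and right-hand side of size 2):
  Gamma_p = [[3.6585, 1.5152], [1.5152, 3.6585]]
  r_p     = [1.5152, 0.3214]
Written out:
  3.6585 phi_1 + 1.5152 phi_2 = 1.5152
  1.5152 phi_1 + 3.6585 phi_2 = 0.3214
Solve by Cramer's rule:
  det = gamma(0)^2 - gamma(1)^2 = (3.6585)^2 - (1.5152)^2 = 13.38462225 - 2.29583104 = 11.08879121
  phi_hat_1 = [gamma(1) gamma(0) - gamma(1) gamma(2)] / det = [(1.5152)(3.6585) - (1.5152)(0.3214)] / 11.08879121 = 5.05637392 / 11.08879121 = 0.456
  phi_hat_2 = [gamma(0) gamma(2) - gamma(1)^2] / det = [(3.6585)(0.3214) - (1.5152)^2] / 11.08879121 = -1.11998914 / 11.08879121 = -0.101
So phi_hat = [0.4560, -0.1010].
Therefore phi_hat_2 = -0.1010.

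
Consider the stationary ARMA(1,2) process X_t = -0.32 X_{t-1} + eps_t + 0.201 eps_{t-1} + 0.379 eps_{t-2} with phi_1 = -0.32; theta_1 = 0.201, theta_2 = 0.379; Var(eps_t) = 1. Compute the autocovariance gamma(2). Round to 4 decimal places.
\gamma(2) = 0.4528

Multiply the model equation by X_{t-k} and take expectations. With theta_0 = psi_0 = 1 and psi_j the MA(infinity) weights, this gives
  gamma(k) - sum_i phi_i gamma(k-i) = c_k,
  c_k = sigma^2 * sum_{j=k..q} theta_j psi_{j-k}   (c_k = 0 for k > q),
using gamma(-m) = gamma(m).
psi-weights needed (psi_j = theta_j + sum_i phi_i psi_{j-i}):
  psi_1 = theta_1 + phi_1 = 0.201 + (-0.32) = -0.119
  psi_2 = theta_2 + phi_1 psi_1 = 0.379 + (-0.32)(-0.119) = 0.41708
Right-hand sides:
  c_0 = sigma^2 (1 + theta_1 psi_1 + theta_2 psi_2) = 1 * (1 + (0.201)(-0.119) + (0.379)(0.41708)) = 1 * 1.134154 = 1.134154
  c_1 = sigma^2 (theta_1 + theta_2 psi_1) = 1 * (0.201 + (0.379)(-0.119)) = 0.155899
  c_2 = sigma^2 theta_2 = 1 * (0.379) = 0.379
Equations for k = 0 and k = 1 (AR order 1):
  gamma(0) = phi_1 gamma(1) + c_0
  gamma(1) = phi_1 gamma(0) + c_1
Substituting the second into the first: gamma(0) (1 - phi_1^2) = c_0 + phi_1 c_1, so
  gamma(0) = (c_0 + phi_1 c_1) / (1 - phi_1^2) = (1.134154 + (-0.32)(0.155899)) / (1 - (-0.32)^2) = 1.084267 / 0.8976 = 1.207962.
  gamma(1) = phi_1 gamma(0) + c_1 = (-0.32)(1.207962) + (0.155899) = -0.230649.
For k = 2: gamma(2) = phi_1 gamma(1) + c_2
  = (-0.32)(-0.230649) + (0.379) = 0.452808.
Therefore gamma(2) = 0.4528 (to 4 decimal places).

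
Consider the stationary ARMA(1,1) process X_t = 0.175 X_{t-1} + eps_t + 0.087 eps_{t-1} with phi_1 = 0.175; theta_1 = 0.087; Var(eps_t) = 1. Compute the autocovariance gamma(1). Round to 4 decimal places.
\gamma(1) = 0.2744

Multiply the model equation by X_{t-k} and take expectations. With theta_0 = psi_0 = 1 and psi_j the MA(infinity) weights, this gives
  gamma(k) - sum_i phi_i gamma(k-i) = c_k,
  c_k = sigma^2 * sum_{j=k..q} theta_j psi_{j-k}   (c_k = 0 for k > q),
using gamma(-m) = gamma(m).
psi-weights needed (psi_j = theta_j + sum_i phi_i psi_{j-i}):
  psi_1 = theta_1 + phi_1 = 0.087 + (0.175) = 0.262
Right-hand sides:
  c_0 = sigma^2 (1 + theta_1 psi_1) = 1 * (1 + (0.087)(0.262)) = 1 * 1.022794 = 1.022794
  c_1 = sigma^2 theta_1 = 1 * (0.087) = 0.087
  c_2 = 0
Equations for k = 0 and k = 1 (AR order 1):
  gamma(0) = phi_1 gamma(1) + c_0
  gamma(1) = phi_1 gamma(0) + c_1
Substituting the second into the first: gamma(0) (1 - phi_1^2) = c_0 + phi_1 c_1, so
  gamma(0) = (c_0 + phi_1 c_1) / (1 - phi_1^2) = (1.022794 + (0.175)(0.087)) / (1 - (0.175)^2) = 1.038019 / 0.969375 = 1.070813.
  gamma(1) = phi_1 gamma(0) + c_1 = (0.175)(1.070813) + (0.087) = 0.274392.
Therefore gamma(1) = 0.2744 (to 4 decimal places).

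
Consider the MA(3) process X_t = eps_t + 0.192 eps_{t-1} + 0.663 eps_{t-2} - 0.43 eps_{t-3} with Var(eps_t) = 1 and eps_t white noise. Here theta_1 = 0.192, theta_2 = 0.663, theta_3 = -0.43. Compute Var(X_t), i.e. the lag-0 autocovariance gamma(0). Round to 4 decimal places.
\gamma(0) = 1.6613

For an MA(q) process X_t = eps_t + sum_i theta_i eps_{t-i} with
Var(eps_t) = sigma^2, the variance is
  gamma(0) = sigma^2 * (1 + sum_i theta_i^2).
  sum_i theta_i^2 = (0.192)^2 + (0.663)^2 + (-0.43)^2 = 0.036864 + 0.439569 + 0.1849 = 0.661333.
  gamma(0) = 1 * (1 + 0.661333) = 1 * 1.661333 = 1.661333, which rounds to 1.6613.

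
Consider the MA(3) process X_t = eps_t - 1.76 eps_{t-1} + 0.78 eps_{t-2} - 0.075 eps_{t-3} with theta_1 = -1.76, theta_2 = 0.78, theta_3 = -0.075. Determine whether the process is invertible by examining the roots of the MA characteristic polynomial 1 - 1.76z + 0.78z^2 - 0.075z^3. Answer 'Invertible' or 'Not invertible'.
\text{Not invertible}

The MA(q) characteristic polynomial is P(z) = 1 - 1.76z + 0.78z^2 - 0.075z^3.
Invertibility requires all roots to lie outside the unit circle, i.e. |z| > 1 for every root.
Degree 3: look for a simple real root z0 first, then factor out (1 - z/z0) and solve the remaining quadratic.
Testing z0 = 2: P(2) = 1 + (-1.76)(2) + (0.78)(2)^2 + (-0.075)(2)^3
  = 1 + (-3.52) + (3.12) + (-0.6) = 0.  So z_0 = 2 is a root, |z_0| = 2.
Divide out the factor (1 - 0.5 z) = (1 - z/z0) (since 1/z0 = 0.5):
  P(z) = (1 - 0.5 z)(1 + (-1.26) z + (0.15) z^2)
  [check: z-coef -1.26 - (0.5) = -1.76; z^2-coef 0.15 - (0.5)(-1.26) = 0.78; z^3-coef -(0.5)(0.15) = -0.075.]
Remaining roots from the quadratic factor 1 + (-1.26) z + (0.15) z^2:
  Set 1 + (-1.26) z + (0.15) z^2 = 0, i.e. a z^2 + b z + c = 0 with a = 0.15, b = -1.26, c = 1.
  Discriminant D = b^2 - 4ac = (-1.26)^2 - 4*(0.15)*1 = 1.5876 - (0.6) = 0.9876.
  D >= 0, so the roots are real: z = (-b +/- sqrt(D)) / (2a) = (1.26 +/- 0.993781) / (0.3).
    z_1 = (1.26 + 0.993781) / (0.3) = 7.5126,   |z_1| = 7.5126.
    z_2 = (1.26 - 0.993781) / (0.3) = 0.8874,   |z_2| = 0.8874.
Moduli of all roots: 2.0000, 7.5126, 0.8874.
All moduli strictly greater than 1? No.
Verdict: Not invertible.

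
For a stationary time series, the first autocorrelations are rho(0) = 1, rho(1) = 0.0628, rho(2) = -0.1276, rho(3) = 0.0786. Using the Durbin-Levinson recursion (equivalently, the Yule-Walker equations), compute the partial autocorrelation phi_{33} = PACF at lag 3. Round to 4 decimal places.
\phi_{33} = 0.0981

The PACF at lag k is phi_{kk}, the last component of the solution
to the Yule-Walker system G_k phi = r_k where
  (G_k)_{ij} = rho(|i - j|), (r_k)_i = rho(i), i,j = 1..k.
Equivalently, Durbin-Levinson gives phi_{kk} iteratively:
  phi_{11} = rho(1)
  phi_{kk} = [rho(k) - sum_{j=1..k-1} phi_{k-1,j} rho(k-j)]
            / [1 - sum_{j=1..k-1} phi_{k-1,j} rho(j)],
  phi_{k,j} = phi_{k-1,j} - phi_{kk} phi_{k-1,k-j},  j = 1..k-1.
Step k = 1:
  phi_11 = rho(1) = 0.0628.
Step k = 2:
  phi_22 = [rho(2) - phi_11 rho(1)] / [1 - phi_11 rho(1)] = [-0.1276 - (0.0628)(0.0628)] / [1 - (0.0628)(0.0628)]
         = -0.13154384 / 0.99605616 = -0.132065.
  Update: phi_21 = phi_11 - phi_22 phi_11 = 0.0628 - (-0.132065)(0.0628) = 0.071094.
Step k = 3:
  phi_33 = [rho(3) - phi_21 rho(2) - phi_22 rho(1)] / [1 - phi_21 rho(1) - phi_22 rho(2)]
    numerator   = 0.0786 - (0.071094)(-0.1276) - (-0.132065)(0.0628) = 0.09596521
    denominator = 1 - (0.071094)(0.0628) - (-0.132065)(-0.1276) = 0.97868386
  phi_33 = 0.09596521 / 0.97868386 = 0.0981.
Therefore phi_{33} = 0.0981.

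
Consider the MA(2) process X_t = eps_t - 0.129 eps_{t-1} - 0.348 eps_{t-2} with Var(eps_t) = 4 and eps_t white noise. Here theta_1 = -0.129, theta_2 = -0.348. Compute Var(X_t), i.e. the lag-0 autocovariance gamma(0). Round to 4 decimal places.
\gamma(0) = 4.5510

For an MA(q) process X_t = eps_t + sum_i theta_i eps_{t-i} with
Var(eps_t) = sigma^2, the variance is
  gamma(0) = sigma^2 * (1 + sum_i theta_i^2).
  sum_i theta_i^2 = (-0.129)^2 + (-0.348)^2 = 0.016641 + 0.121104 = 0.137745.
  gamma(0) = 4 * (1 + 0.137745) = 4 * 1.137745 = 4.55098, which rounds to 4.5510.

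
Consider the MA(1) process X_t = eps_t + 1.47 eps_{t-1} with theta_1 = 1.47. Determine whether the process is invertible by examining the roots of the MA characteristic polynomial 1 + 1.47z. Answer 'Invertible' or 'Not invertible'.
\text{Not invertible}

The MA(q) characteristic polynomial is P(z) = 1 + 1.47z.
Invertibility requires all roots to lie outside the unit circle, i.e. |z| > 1 for every root.
This is linear in z: 1 + (1.47) z = 0  =>  z = -1/(1.47) = -0.680272,  |z| = 0.680272.
Moduli of all roots: 0.6803.
All moduli strictly greater than 1? No.
Verdict: Not invertible.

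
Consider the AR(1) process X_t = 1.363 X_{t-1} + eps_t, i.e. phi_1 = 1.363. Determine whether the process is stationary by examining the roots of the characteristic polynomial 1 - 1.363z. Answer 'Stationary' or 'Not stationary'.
\text{Not stationary}

The AR(p) characteristic polynomial is P(z) = 1 - 1.363z.
Stationarity requires all roots to lie outside the unit circle, i.e. |z| > 1 for every root.
This is linear in z: 1 + (-1.363) z = 0  =>  z = -1/(-1.363) = 0.733676,  |z| = 0.733676.
Moduli of all roots: 0.7337.
All moduli strictly greater than 1? No.
Verdict: Not stationary.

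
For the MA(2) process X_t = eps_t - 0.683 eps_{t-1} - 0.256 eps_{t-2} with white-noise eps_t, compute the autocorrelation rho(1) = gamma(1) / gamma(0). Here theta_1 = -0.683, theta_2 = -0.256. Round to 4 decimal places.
\rho(1) = -0.3317

For an MA(q) process with theta_0 = 1, the autocovariance is
  gamma(k) = sigma^2 * sum_{i=0..q-k} theta_i * theta_{i+k},
and rho(k) = gamma(k) / gamma(0). Sigma^2 cancels.
  numerator   = (1)*(-0.683) + (-0.683)*(-0.256) = -0.508152.
  denominator = (1)^2 + (-0.683)^2 + (-0.256)^2 = 1.532025.
  rho(1) = -0.508152 / 1.532025 = -0.3317.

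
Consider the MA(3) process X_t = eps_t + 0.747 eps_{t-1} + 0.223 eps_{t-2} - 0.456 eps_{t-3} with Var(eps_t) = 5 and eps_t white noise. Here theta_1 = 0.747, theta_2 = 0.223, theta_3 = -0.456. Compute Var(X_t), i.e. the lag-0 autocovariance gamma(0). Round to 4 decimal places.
\gamma(0) = 9.0784

For an MA(q) process X_t = eps_t + sum_i theta_i eps_{t-i} with
Var(eps_t) = sigma^2, the variance is
  gamma(0) = sigma^2 * (1 + sum_i theta_i^2).
  sum_i theta_i^2 = (0.747)^2 + (0.223)^2 + (-0.456)^2 = 0.558009 + 0.049729 + 0.207936 = 0.815674.
  gamma(0) = 5 * (1 + 0.815674) = 5 * 1.815674 = 9.07837, which rounds to 9.0784.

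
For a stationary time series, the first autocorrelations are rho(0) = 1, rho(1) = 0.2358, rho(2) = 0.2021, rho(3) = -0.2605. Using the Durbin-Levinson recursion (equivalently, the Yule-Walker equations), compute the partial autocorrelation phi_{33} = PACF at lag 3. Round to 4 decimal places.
\phi_{33} = -0.3660

The PACF at lag k is phi_{kk}, the last component of the solution
to the Yule-Walker system G_k phi = r_k where
  (G_k)_{ij} = rho(|i - j|), (r_k)_i = rho(i), i,j = 1..k.
Equivalently, Durbin-Levinson gives phi_{kk} iteratively:
  phi_{11} = rho(1)
  phi_{kk} = [rho(k) - sum_{j=1..k-1} phi_{k-1,j} rho(k-j)]
            / [1 - sum_{j=1..k-1} phi_{k-1,j} rho(j)],
  phi_{k,j} = phi_{k-1,j} - phi_{kk} phi_{k-1,k-j},  j = 1..k-1.
Step k = 1:
  phi_11 = rho(1) = 0.2358.
Step k = 2:
  phi_22 = [rho(2) - phi_11 rho(1)] / [1 - phi_11 rho(1)] = [0.2021 - (0.2358)(0.2358)] / [1 - (0.2358)(0.2358)]
         = 0.14649836 / 0.94439836 = 0.155123.
  Update: phi_21 = phi_11 - phi_22 phi_11 = 0.2358 - (0.155123)(0.2358) = 0.199222.
Step k = 3:
  phi_33 = [rho(3) - phi_21 rho(2) - phi_22 rho(1)] / [1 - phi_21 rho(1) - phi_22 rho(2)]
    numerator   = -0.2605 - (0.199222)(0.2021) - (0.155123)(0.2358) = -0.33734086
    denominator = 1 - (0.199222)(0.2358) - (0.155123)(0.2021) = 0.92167302
  phi_33 = -0.33734086 / 0.92167302 = -0.366.
Therefore phi_{33} = -0.3660.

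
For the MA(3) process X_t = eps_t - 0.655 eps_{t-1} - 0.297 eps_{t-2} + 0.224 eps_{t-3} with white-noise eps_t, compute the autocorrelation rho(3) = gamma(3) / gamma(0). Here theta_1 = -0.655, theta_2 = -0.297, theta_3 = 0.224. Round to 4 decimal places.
\rho(3) = 0.1429

For an MA(q) process with theta_0 = 1, the autocovariance is
  gamma(k) = sigma^2 * sum_{i=0..q-k} theta_i * theta_{i+k},
and rho(k) = gamma(k) / gamma(0). Sigma^2 cancels.
  numerator   = (1)*(0.224) = 0.224.
  denominator = (1)^2 + (-0.655)^2 + (-0.297)^2 + (0.224)^2 = 1.56741.
  rho(3) = 0.224 / 1.56741 = 0.1429.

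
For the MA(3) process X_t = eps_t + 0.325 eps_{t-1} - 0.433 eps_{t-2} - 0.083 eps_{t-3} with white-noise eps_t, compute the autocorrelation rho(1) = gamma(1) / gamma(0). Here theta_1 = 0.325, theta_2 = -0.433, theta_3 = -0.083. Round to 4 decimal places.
\rho(1) = 0.1694

For an MA(q) process with theta_0 = 1, the autocovariance is
  gamma(k) = sigma^2 * sum_{i=0..q-k} theta_i * theta_{i+k},
and rho(k) = gamma(k) / gamma(0). Sigma^2 cancels.
  numerator   = (1)*(0.325) + (0.325)*(-0.433) + (-0.433)*(-0.083) = 0.220214.
  denominator = (1)^2 + (0.325)^2 + (-0.433)^2 + (-0.083)^2 = 1.300003.
  rho(1) = 0.220214 / 1.300003 = 0.1694.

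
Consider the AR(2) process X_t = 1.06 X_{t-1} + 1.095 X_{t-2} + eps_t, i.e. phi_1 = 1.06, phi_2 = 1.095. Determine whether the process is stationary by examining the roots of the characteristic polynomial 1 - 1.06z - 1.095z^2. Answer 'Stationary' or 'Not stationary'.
\text{Not stationary}

The AR(p) characteristic polynomial is P(z) = 1 - 1.06z - 1.095z^2.
Stationarity requires all roots to lie outside the unit circle, i.e. |z| > 1 for every root.
Set 1 + (-1.06) z + (-1.095) z^2 = 0, i.e. a z^2 + b z + c = 0 with a = -1.095, b = -1.06, c = 1.
Discriminant D = b^2 - 4ac = (-1.06)^2 - 4*(-1.095)*1 = 1.1236 - (-4.38) = 5.5036.
D >= 0, so the roots are real: z = (-b +/- sqrt(D)) / (2a) = (1.06 +/- 2.345975) / (-2.19).
  z_1 = (1.06 + 2.345975) / (-2.19) = -1.5552,   |z_1| = 1.5552.
  z_2 = (1.06 - 2.345975) / (-2.19) = 0.5872,   |z_2| = 0.5872.
Moduli of all roots: 1.5552, 0.5872.
All moduli strictly greater than 1? No.
Verdict: Not stationary.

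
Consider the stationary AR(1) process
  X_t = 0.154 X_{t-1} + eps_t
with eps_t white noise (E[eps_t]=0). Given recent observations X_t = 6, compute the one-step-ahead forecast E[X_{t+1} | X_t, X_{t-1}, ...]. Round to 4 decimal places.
E[X_{t+1} \mid \mathcal F_t] = 0.9240

For an AR(p) model X_t = c + sum_i phi_i X_{t-i} + eps_t, the
one-step-ahead conditional mean is
  E[X_{t+1} | X_t, ...] = c + sum_i phi_i X_{t+1-i}.
Substitute known values:
  E[X_{t+1} | ...] = (0.154) * (6)
                   = 0.9240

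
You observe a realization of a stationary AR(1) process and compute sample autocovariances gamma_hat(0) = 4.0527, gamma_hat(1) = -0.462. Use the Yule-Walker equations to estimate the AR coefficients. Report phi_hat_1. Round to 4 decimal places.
\hat\phi_{1} = -0.1140

The Yule-Walker equations for an AR(p) process read, in matrix form,
  Gamma_p phi = r_p,   with   (Gamma_p)_{ij} = gamma(|i - j|),
                       (r_p)_i = gamma(i),   i,j = 1..p.
Substitute the sample gammas (Toeplitz matrix and right-hand side of size 1):
  Gamma_p = [[4.0527]]
  r_p     = [-0.462]
With p = 1 this is the single equation gamma(0) phi_1 = gamma(1):
  phi_hat_1 = gamma(1) / gamma(0) = -0.462 / 4.0527 = -0.1140.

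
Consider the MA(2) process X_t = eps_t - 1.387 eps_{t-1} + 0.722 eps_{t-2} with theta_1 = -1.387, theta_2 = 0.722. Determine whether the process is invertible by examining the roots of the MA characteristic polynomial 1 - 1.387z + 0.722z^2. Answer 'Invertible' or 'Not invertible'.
\text{Invertible}

The MA(q) characteristic polynomial is P(z) = 1 - 1.387z + 0.722z^2.
Invertibility requires all roots to lie outside the unit circle, i.e. |z| > 1 for every root.
Set 1 + (-1.387) z + (0.722) z^2 = 0, i.e. a z^2 + b z + c = 0 with a = 0.722, b = -1.387, c = 1.
Discriminant D = b^2 - 4ac = (-1.387)^2 - 4*(0.722)*1 = 1.923769 - (2.888) = -0.964231.
D < 0, so the roots are the complex-conjugate pair z = (-b +/- i sqrt(-D)) / (2a) = 0.9605 +/- 0.68i.
For a conjugate pair |z|^2 = z * conj(z) = (product of roots) = c/a = 1/(0.722) = 1.385042, so |z| = sqrt(1.385042) = 1.1769 for both roots.
Moduli of all roots: 1.1769, 1.1769.
All moduli strictly greater than 1? Yes.
Verdict: Invertible.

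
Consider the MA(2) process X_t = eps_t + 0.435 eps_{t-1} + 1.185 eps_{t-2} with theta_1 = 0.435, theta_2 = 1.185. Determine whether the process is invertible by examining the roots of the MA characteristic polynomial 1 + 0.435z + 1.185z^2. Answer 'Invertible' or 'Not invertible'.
\text{Not invertible}

The MA(q) characteristic polynomial is P(z) = 1 + 0.435z + 1.185z^2.
Invertibility requires all roots to lie outside the unit circle, i.e. |z| > 1 for every root.
Set 1 + (0.435) z + (1.185) z^2 = 0, i.e. a z^2 + b z + c = 0 with a = 1.185, b = 0.435, c = 1.
Discriminant D = b^2 - 4ac = (0.435)^2 - 4*(1.185)*1 = 0.189225 - (4.74) = -4.550775.
D < 0, so the roots are the complex-conjugate pair z = (-b +/- i sqrt(-D)) / (2a) = -0.1835 +/- 0.9001i.
For a conjugate pair |z|^2 = z * conj(z) = (product of roots) = c/a = 1/(1.185) = 0.843882, so |z| = sqrt(0.843882) = 0.9186 for both roots.
Moduli of all roots: 0.9186, 0.9186.
All moduli strictly greater than 1? No.
Verdict: Not invertible.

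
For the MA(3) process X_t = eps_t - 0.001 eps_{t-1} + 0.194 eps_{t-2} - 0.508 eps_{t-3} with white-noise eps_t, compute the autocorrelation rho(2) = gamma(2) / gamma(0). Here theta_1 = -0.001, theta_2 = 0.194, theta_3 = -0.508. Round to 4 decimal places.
\rho(2) = 0.1501

For an MA(q) process with theta_0 = 1, the autocovariance is
  gamma(k) = sigma^2 * sum_{i=0..q-k} theta_i * theta_{i+k},
and rho(k) = gamma(k) / gamma(0). Sigma^2 cancels.
  numerator   = (1)*(0.194) + (-0.001)*(-0.508) = 0.194508.
  denominator = (1)^2 + (-0.001)^2 + (0.194)^2 + (-0.508)^2 = 1.295701.
  rho(2) = 0.194508 / 1.295701 = 0.1501.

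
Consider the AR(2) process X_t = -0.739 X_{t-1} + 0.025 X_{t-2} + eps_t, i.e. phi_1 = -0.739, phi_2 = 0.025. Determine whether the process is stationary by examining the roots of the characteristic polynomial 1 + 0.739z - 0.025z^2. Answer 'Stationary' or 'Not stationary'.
\text{Stationary}

The AR(p) characteristic polynomial is P(z) = 1 + 0.739z - 0.025z^2.
Stationarity requires all roots to lie outside the unit circle, i.e. |z| > 1 for every root.
Set 1 + (0.739) z + (-0.025) z^2 = 0, i.e. a z^2 + b z + c = 0 with a = -0.025, b = 0.739, c = 1.
Discriminant D = b^2 - 4ac = (0.739)^2 - 4*(-0.025)*1 = 0.546121 - (-0.1) = 0.646121.
D >= 0, so the roots are real: z = (-b +/- sqrt(D)) / (2a) = (-0.739 +/- 0.803817) / (-0.05).
  z_1 = (-0.739 + 0.803817) / (-0.05) = -1.2963,   |z_1| = 1.2963.
  z_2 = (-0.739 - 0.803817) / (-0.05) = 30.8563,   |z_2| = 30.8563.
Moduli of all roots: 1.2963, 30.8563.
All moduli strictly greater than 1? Yes.
Verdict: Stationary.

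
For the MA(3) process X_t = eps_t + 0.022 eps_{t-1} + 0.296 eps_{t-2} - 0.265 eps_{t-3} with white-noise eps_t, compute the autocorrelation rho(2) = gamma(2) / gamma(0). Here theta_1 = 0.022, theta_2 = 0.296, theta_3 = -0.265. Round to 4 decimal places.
\rho(2) = 0.2505

For an MA(q) process with theta_0 = 1, the autocovariance is
  gamma(k) = sigma^2 * sum_{i=0..q-k} theta_i * theta_{i+k},
and rho(k) = gamma(k) / gamma(0). Sigma^2 cancels.
  numerator   = (1)*(0.296) + (0.022)*(-0.265) = 0.29017.
  denominator = (1)^2 + (0.022)^2 + (0.296)^2 + (-0.265)^2 = 1.158325.
  rho(2) = 0.29017 / 1.158325 = 0.2505.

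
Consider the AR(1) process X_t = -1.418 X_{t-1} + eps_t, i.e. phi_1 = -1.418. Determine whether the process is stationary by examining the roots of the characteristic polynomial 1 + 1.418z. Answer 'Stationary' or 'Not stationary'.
\text{Not stationary}

The AR(p) characteristic polynomial is P(z) = 1 + 1.418z.
Stationarity requires all roots to lie outside the unit circle, i.e. |z| > 1 for every root.
This is linear in z: 1 + (1.418) z = 0  =>  z = -1/(1.418) = -0.705219,  |z| = 0.705219.
Moduli of all roots: 0.7052.
All moduli strictly greater than 1? No.
Verdict: Not stationary.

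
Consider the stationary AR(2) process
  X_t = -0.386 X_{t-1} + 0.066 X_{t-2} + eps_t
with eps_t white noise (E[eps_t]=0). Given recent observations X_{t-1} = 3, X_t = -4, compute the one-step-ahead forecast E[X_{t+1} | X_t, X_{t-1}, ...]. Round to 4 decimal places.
E[X_{t+1} \mid \mathcal F_t] = 1.7420

For an AR(p) model X_t = c + sum_i phi_i X_{t-i} + eps_t, the
one-step-ahead conditional mean is
  E[X_{t+1} | X_t, ...] = c + sum_i phi_i X_{t+1-i}.
Substitute known values:
  E[X_{t+1} | ...] = (-0.386) * (-4) + (0.066) * (3)
                   = 1.7420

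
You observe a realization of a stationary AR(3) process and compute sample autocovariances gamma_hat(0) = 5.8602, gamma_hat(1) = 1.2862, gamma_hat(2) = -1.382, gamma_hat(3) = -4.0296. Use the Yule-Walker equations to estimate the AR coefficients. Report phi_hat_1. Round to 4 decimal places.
\hat\phi_{1} = 0.0940

The Yule-Walker equations for an AR(p) process read, in matrix form,
  Gamma_p phi = r_p,   with   (Gamma_p)_{ij} = gamma(|i - j|),
                       (r_p)_i = gamma(i),   i,j = 1..p.
Substitute the sample gammas (Toeplitz matrix and right-hand side of size 3):
  Gamma_p = [[5.8602, 1.2862, -1.382], [1.2862, 5.8602, 1.2862], [-1.382, 1.2862, 5.8602]]
  r_p     = [1.2862, -1.382, -4.0296]
Written out (R1..R3):
  (R1) 5.8602 phi_1 + 1.2862 phi_2 - 1.382 phi_3 = 1.2862
  (R2) 1.2862 phi_1 + 5.8602 phi_2 + 1.2862 phi_3 = -1.382
  (R3) -1.382 phi_1 + 1.2862 phi_2 + 5.8602 phi_3 = -4.0296
Gaussian elimination:
  R2 <- R2 - (1.2862/5.8602) R1 = R2 - (0.219481) R1:  5.577904 phi_2 + 1.589522 phi_3 = -1.664296
  R3 <- R3 - (-1.382/5.8602) R1 = R3 - (-0.235828) R1:  1.589522 phi_2 + 5.534286 phi_3 = -3.726278
  R3 <- R3 - (1.589522/5.577904) R2 = R3 - (0.284968) R2:  5.081323 phi_3 = -3.252007
Back-substitution:
  phi_hat_3 = -3.252007 / 5.081323 = -0.639992
  phi_hat_2 = (-1.664296 - (1.589522)(-0.639992)) / 5.577904 = -0.115996
  phi_hat_1 = (1.2862 - (1.2862)(-0.115996) - (-1.382)(-0.639992)) / 5.8602 = 0.094011
So phi_hat = [0.0940, -0.1160, -0.6400].
Therefore phi_hat_1 = 0.0940.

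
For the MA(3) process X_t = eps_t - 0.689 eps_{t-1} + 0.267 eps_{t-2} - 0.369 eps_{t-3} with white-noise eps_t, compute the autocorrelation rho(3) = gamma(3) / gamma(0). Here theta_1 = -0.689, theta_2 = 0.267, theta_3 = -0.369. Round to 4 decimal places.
\rho(3) = -0.2194

For an MA(q) process with theta_0 = 1, the autocovariance is
  gamma(k) = sigma^2 * sum_{i=0..q-k} theta_i * theta_{i+k},
and rho(k) = gamma(k) / gamma(0). Sigma^2 cancels.
  numerator   = (1)*(-0.369) = -0.369.
  denominator = (1)^2 + (-0.689)^2 + (0.267)^2 + (-0.369)^2 = 1.682171.
  rho(3) = -0.369 / 1.682171 = -0.2194.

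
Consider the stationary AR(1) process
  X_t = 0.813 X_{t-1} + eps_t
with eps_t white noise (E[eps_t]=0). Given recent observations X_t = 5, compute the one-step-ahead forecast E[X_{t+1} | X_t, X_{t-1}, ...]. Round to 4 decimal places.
E[X_{t+1} \mid \mathcal F_t] = 4.0650

For an AR(p) model X_t = c + sum_i phi_i X_{t-i} + eps_t, the
one-step-ahead conditional mean is
  E[X_{t+1} | X_t, ...] = c + sum_i phi_i X_{t+1-i}.
Substitute known values:
  E[X_{t+1} | ...] = (0.813) * (5)
                   = 4.0650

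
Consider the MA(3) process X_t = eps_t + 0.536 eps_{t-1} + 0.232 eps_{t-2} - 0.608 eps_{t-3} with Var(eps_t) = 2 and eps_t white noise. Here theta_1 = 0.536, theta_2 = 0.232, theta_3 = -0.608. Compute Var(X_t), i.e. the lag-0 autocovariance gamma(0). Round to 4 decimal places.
\gamma(0) = 3.4216

For an MA(q) process X_t = eps_t + sum_i theta_i eps_{t-i} with
Var(eps_t) = sigma^2, the variance is
  gamma(0) = sigma^2 * (1 + sum_i theta_i^2).
  sum_i theta_i^2 = (0.536)^2 + (0.232)^2 + (-0.608)^2 = 0.287296 + 0.053824 + 0.369664 = 0.710784.
  gamma(0) = 2 * (1 + 0.710784) = 2 * 1.710784 = 3.421568, which rounds to 3.4216.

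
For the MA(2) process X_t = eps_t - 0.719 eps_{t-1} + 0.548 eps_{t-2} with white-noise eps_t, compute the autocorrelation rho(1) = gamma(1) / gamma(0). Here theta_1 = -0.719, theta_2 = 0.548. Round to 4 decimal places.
\rho(1) = -0.6125

For an MA(q) process with theta_0 = 1, the autocovariance is
  gamma(k) = sigma^2 * sum_{i=0..q-k} theta_i * theta_{i+k},
and rho(k) = gamma(k) / gamma(0). Sigma^2 cancels.
  numerator   = (1)*(-0.719) + (-0.719)*(0.548) = -1.113012.
  denominator = (1)^2 + (-0.719)^2 + (0.548)^2 = 1.817265.
  rho(1) = -1.113012 / 1.817265 = -0.6125.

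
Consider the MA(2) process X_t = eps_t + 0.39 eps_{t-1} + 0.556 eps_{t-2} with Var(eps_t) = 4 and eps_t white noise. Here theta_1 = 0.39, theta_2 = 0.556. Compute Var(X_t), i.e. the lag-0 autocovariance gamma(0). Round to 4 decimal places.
\gamma(0) = 5.8449

For an MA(q) process X_t = eps_t + sum_i theta_i eps_{t-i} with
Var(eps_t) = sigma^2, the variance is
  gamma(0) = sigma^2 * (1 + sum_i theta_i^2).
  sum_i theta_i^2 = (0.39)^2 + (0.556)^2 = 0.1521 + 0.309136 = 0.461236.
  gamma(0) = 4 * (1 + 0.461236) = 4 * 1.461236 = 5.844944, which rounds to 5.8449.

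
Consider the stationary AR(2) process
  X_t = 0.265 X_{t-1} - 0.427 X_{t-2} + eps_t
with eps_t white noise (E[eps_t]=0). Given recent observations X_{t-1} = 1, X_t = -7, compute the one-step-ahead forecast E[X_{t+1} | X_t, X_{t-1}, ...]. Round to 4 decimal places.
E[X_{t+1} \mid \mathcal F_t] = -2.2820

For an AR(p) model X_t = c + sum_i phi_i X_{t-i} + eps_t, the
one-step-ahead conditional mean is
  E[X_{t+1} | X_t, ...] = c + sum_i phi_i X_{t+1-i}.
Substitute known values:
  E[X_{t+1} | ...] = (0.265) * (-7) + (-0.427) * (1)
                   = -2.2820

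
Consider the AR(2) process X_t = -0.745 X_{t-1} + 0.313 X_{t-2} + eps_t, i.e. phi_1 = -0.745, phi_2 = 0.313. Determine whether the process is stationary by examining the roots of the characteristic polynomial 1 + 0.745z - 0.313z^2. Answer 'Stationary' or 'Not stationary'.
\text{Not stationary}

The AR(p) characteristic polynomial is P(z) = 1 + 0.745z - 0.313z^2.
Stationarity requires all roots to lie outside the unit circle, i.e. |z| > 1 for every root.
Set 1 + (0.745) z + (-0.313) z^2 = 0, i.e. a z^2 + b z + c = 0 with a = -0.313, b = 0.745, c = 1.
Discriminant D = b^2 - 4ac = (0.745)^2 - 4*(-0.313)*1 = 0.555025 - (-1.252) = 1.807025.
D >= 0, so the roots are real: z = (-b +/- sqrt(D)) / (2a) = (-0.745 +/- 1.344256) / (-0.626).
  z_1 = (-0.745 + 1.344256) / (-0.626) = -0.9573,   |z_1| = 0.9573.
  z_2 = (-0.745 - 1.344256) / (-0.626) = 3.3375,   |z_2| = 3.3375.
Moduli of all roots: 0.9573, 3.3375.
All moduli strictly greater than 1? No.
Verdict: Not stationary.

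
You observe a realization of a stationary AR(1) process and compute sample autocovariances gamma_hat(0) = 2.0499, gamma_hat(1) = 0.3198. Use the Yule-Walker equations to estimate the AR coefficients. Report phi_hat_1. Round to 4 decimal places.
\hat\phi_{1} = 0.1560

The Yule-Walker equations for an AR(p) process read, in matrix form,
  Gamma_p phi = r_p,   with   (Gamma_p)_{ij} = gamma(|i - j|),
                       (r_p)_i = gamma(i),   i,j = 1..p.
Substitute the sample gammas (Toeplitz matrix and right-hand side of size 1):
  Gamma_p = [[2.0499]]
  r_p     = [0.3198]
With p = 1 this is the single equation gamma(0) phi_1 = gamma(1):
  phi_hat_1 = gamma(1) / gamma(0) = 0.3198 / 2.0499 = 0.1560.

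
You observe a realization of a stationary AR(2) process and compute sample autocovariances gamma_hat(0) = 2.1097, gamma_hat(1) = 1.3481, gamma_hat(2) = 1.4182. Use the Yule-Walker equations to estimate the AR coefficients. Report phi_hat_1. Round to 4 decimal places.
\hat\phi_{1} = 0.3540

The Yule-Walker equations for an AR(p) process read, in matrix form,
  Gamma_p phi = r_p,   with   (Gamma_p)_{ij} = gamma(|i - j|),
                       (r_p)_i = gamma(i),   i,j = 1..p.
Substitute the sample gammas (Toeplitz matrix and right-hand side of size 2):
  Gamma_p = [[2.1097, 1.3481], [1.3481, 2.1097]]
  r_p     = [1.3481, 1.4182]
Written out:
  2.1097 phi_1 + 1.3481 phi_2 = 1.3481
  1.3481 phi_1 + 2.1097 phi_2 = 1.4182
Solve by Cramer's rule:
  det = gamma(0)^2 - gamma(1)^2 = (2.1097)^2 - (1.3481)^2 = 4.45083409 - 1.81737361 = 2.63346048
  phi_hat_1 = [gamma(1) gamma(0) - gamma(1) gamma(2)] / det = [(1.3481)(2.1097) - (1.3481)(1.4182)] / 2.63346048 = 0.93221115 / 2.63346048 = 0.354
  phi_hat_2 = [gamma(0) gamma(2) - gamma(1)^2] / det = [(2.1097)(1.4182) - (1.3481)^2] / 2.63346048 = 1.17460293 / 2.63346048 = 0.446
So phi_hat = [0.3540, 0.4460].
Therefore phi_hat_1 = 0.3540.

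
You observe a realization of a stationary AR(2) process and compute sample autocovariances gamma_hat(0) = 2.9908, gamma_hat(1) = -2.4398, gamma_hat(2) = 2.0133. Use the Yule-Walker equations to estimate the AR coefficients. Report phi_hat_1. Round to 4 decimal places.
\hat\phi_{1} = -0.7970

The Yule-Walker equations for an AR(p) process read, in matrix form,
  Gamma_p phi = r_p,   with   (Gamma_p)_{ij} = gamma(|i - j|),
                       (r_p)_i = gamma(i),   i,j = 1..p.
Substitute the sample gammas (Toeplitz matrix and right-hand side of size 2):
  Gamma_p = [[2.9908, -2.4398], [-2.4398, 2.9908]]
  r_p     = [-2.4398, 2.0133]
Written out:
  2.9908 phi_1 - 2.4398 phi_2 = -2.4398
  -2.4398 phi_1 + 2.9908 phi_2 = 2.0133
Solve by Cramer's rule:
  det = gamma(0)^2 - gamma(1)^2 = (2.9908)^2 - (-2.4398)^2 = 8.94488464 - 5.95262404 = 2.9922606
  phi_hat_1 = [gamma(1) gamma(0) - gamma(1) gamma(2)] / det = [(-2.4398)(2.9908) - (-2.4398)(2.0133)] / 2.9922606 = -2.3849045 / 2.9922606 = -0.797
  phi_hat_2 = [gamma(0) gamma(2) - gamma(1)^2] / det = [(2.9908)(2.0133) - (-2.4398)^2] / 2.9922606 = 0.0687536 / 2.9922606 = 0.023
So phi_hat = [-0.7970, 0.0230].
Therefore phi_hat_1 = -0.7970.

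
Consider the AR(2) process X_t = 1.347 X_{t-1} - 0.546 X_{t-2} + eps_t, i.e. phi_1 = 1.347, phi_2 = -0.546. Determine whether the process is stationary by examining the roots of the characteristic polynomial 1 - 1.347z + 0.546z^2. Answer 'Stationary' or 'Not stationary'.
\text{Stationary}

The AR(p) characteristic polynomial is P(z) = 1 - 1.347z + 0.546z^2.
Stationarity requires all roots to lie outside the unit circle, i.e. |z| > 1 for every root.
Set 1 + (-1.347) z + (0.546) z^2 = 0, i.e. a z^2 + b z + c = 0 with a = 0.546, b = -1.347, c = 1.
Discriminant D = b^2 - 4ac = (-1.347)^2 - 4*(0.546)*1 = 1.814409 - (2.184) = -0.369591.
D < 0, so the roots are the complex-conjugate pair z = (-b +/- i sqrt(-D)) / (2a) = 1.2335 +/- 0.5567i.
For a conjugate pair |z|^2 = z * conj(z) = (product of roots) = c/a = 1/(0.546) = 1.831502, so |z| = sqrt(1.831502) = 1.3533 for both roots.
Moduli of all roots: 1.3533, 1.3533.
All moduli strictly greater than 1? Yes.
Verdict: Stationary.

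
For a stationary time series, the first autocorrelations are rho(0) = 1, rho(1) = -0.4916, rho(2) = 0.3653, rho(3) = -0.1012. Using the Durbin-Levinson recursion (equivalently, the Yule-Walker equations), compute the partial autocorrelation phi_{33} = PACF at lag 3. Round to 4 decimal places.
\phi_{33} = 0.1751

The PACF at lag k is phi_{kk}, the last component of the solution
to the Yule-Walker system G_k phi = r_k where
  (G_k)_{ij} = rho(|i - j|), (r_k)_i = rho(i), i,j = 1..k.
Equivalently, Durbin-Levinson gives phi_{kk} iteratively:
  phi_{11} = rho(1)
  phi_{kk} = [rho(k) - sum_{j=1..k-1} phi_{k-1,j} rho(k-j)]
            / [1 - sum_{j=1..k-1} phi_{k-1,j} rho(j)],
  phi_{k,j} = phi_{k-1,j} - phi_{kk} phi_{k-1,k-j},  j = 1..k-1.
Step k = 1:
  phi_11 = rho(1) = -0.4916.
Step k = 2:
  phi_22 = [rho(2) - phi_11 rho(1)] / [1 - phi_11 rho(1)] = [0.3653 - (-0.4916)(-0.4916)] / [1 - (-0.4916)(-0.4916)]
         = 0.12362944 / 0.75832944 = 0.163029.
  Update: phi_21 = phi_11 - phi_22 phi_11 = -0.4916 - (0.163029)(-0.4916) = -0.411455.
Step k = 3:
  phi_33 = [rho(3) - phi_21 rho(2) - phi_22 rho(1)] / [1 - phi_21 rho(1) - phi_22 rho(2)]
    numerator   = -0.1012 - (-0.411455)(0.3653) - (0.163029)(-0.4916) = 0.12924944
    denominator = 1 - (-0.411455)(-0.4916) - (0.163029)(0.3653) = 0.7381743
  phi_33 = 0.12924944 / 0.7381743 = 0.1751.
Therefore phi_{33} = 0.1751.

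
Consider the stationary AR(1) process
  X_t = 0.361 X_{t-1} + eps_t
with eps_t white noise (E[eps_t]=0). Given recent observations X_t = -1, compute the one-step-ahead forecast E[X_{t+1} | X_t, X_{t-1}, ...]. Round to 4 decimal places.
E[X_{t+1} \mid \mathcal F_t] = -0.3610

For an AR(p) model X_t = c + sum_i phi_i X_{t-i} + eps_t, the
one-step-ahead conditional mean is
  E[X_{t+1} | X_t, ...] = c + sum_i phi_i X_{t+1-i}.
Substitute known values:
  E[X_{t+1} | ...] = (0.361) * (-1)
                   = -0.3610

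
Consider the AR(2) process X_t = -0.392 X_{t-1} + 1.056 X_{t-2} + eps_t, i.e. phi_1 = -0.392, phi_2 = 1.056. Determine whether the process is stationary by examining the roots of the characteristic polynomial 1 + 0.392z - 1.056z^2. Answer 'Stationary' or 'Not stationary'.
\text{Not stationary}

The AR(p) characteristic polynomial is P(z) = 1 + 0.392z - 1.056z^2.
Stationarity requires all roots to lie outside the unit circle, i.e. |z| > 1 for every root.
Set 1 + (0.392) z + (-1.056) z^2 = 0, i.e. a z^2 + b z + c = 0 with a = -1.056, b = 0.392, c = 1.
Discriminant D = b^2 - 4ac = (0.392)^2 - 4*(-1.056)*1 = 0.153664 - (-4.224) = 4.377664.
D >= 0, so the roots are real: z = (-b +/- sqrt(D)) / (2a) = (-0.392 +/- 2.092287) / (-2.112).
  z_1 = (-0.392 + 2.092287) / (-2.112) = -0.8051,   |z_1| = 0.8051.
  z_2 = (-0.392 - 2.092287) / (-2.112) = 1.1763,   |z_2| = 1.1763.
Moduli of all roots: 0.8051, 1.1763.
All moduli strictly greater than 1? No.
Verdict: Not stationary.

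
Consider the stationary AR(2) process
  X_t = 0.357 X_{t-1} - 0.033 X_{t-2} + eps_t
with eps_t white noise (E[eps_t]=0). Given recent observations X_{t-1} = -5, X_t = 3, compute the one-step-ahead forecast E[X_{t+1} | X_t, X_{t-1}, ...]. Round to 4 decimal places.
E[X_{t+1} \mid \mathcal F_t] = 1.2360

For an AR(p) model X_t = c + sum_i phi_i X_{t-i} + eps_t, the
one-step-ahead conditional mean is
  E[X_{t+1} | X_t, ...] = c + sum_i phi_i X_{t+1-i}.
Substitute known values:
  E[X_{t+1} | ...] = (0.357) * (3) + (-0.033) * (-5)
                   = 1.2360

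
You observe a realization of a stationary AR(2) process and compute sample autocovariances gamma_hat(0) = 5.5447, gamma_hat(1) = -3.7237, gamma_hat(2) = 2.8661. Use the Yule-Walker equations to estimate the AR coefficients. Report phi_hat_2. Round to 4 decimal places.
\hat\phi_{2} = 0.1200

The Yule-Walker equations for an AR(p) process read, in matrix form,
  Gamma_p phi = r_p,   with   (Gamma_p)_{ij} = gamma(|i - j|),
                       (r_p)_i = gamma(i),   i,j = 1..p.
Substitute the sample gammas (Toeplitz matrix and right-hand side of size 2):
  Gamma_p = [[5.5447, -3.7237], [-3.7237, 5.5447]]
  r_p     = [-3.7237, 2.8661]
Written out:
  5.5447 phi_1 - 3.7237 phi_2 = -3.7237
  -3.7237 phi_1 + 5.5447 phi_2 = 2.8661
Solve by Cramer's rule:
  det = gamma(0)^2 - gamma(1)^2 = (5.5447)^2 - (-3.7237)^2 = 30.74369809 - 13.86594169 = 16.8777564
  phi_hat_1 = [gamma(1) gamma(0) - gamma(1) gamma(2)] / det = [(-3.7237)(5.5447) - (-3.7237)(2.8661)] / 16.8777564 = -9.97430282 / 16.8777564 = -0.591
  phi_hat_2 = [gamma(0) gamma(2) - gamma(1)^2] / det = [(5.5447)(2.8661) - (-3.7237)^2] / 16.8777564 = 2.02572298 / 16.8777564 = 0.12
So phi_hat = [-0.5910, 0.1200].
Therefore phi_hat_2 = 0.1200.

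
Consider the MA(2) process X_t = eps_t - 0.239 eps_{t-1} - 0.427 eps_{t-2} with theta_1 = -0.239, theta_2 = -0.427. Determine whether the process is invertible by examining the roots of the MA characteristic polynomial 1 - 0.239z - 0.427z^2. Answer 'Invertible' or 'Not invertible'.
\text{Invertible}

The MA(q) characteristic polynomial is P(z) = 1 - 0.239z - 0.427z^2.
Invertibility requires all roots to lie outside the unit circle, i.e. |z| > 1 for every root.
Set 1 + (-0.239) z + (-0.427) z^2 = 0, i.e. a z^2 + b z + c = 0 with a = -0.427, b = -0.239, c = 1.
Discriminant D = b^2 - 4ac = (-0.239)^2 - 4*(-0.427)*1 = 0.057121 - (-1.708) = 1.765121.
D >= 0, so the roots are real: z = (-b +/- sqrt(D)) / (2a) = (0.239 +/- 1.328579) / (-0.854).
  z_1 = (0.239 + 1.328579) / (-0.854) = -1.8356,   |z_1| = 1.8356.
  z_2 = (0.239 - 1.328579) / (-0.854) = 1.2759,   |z_2| = 1.2759.
Moduli of all roots: 1.8356, 1.2759.
All moduli strictly greater than 1? Yes.
Verdict: Invertible.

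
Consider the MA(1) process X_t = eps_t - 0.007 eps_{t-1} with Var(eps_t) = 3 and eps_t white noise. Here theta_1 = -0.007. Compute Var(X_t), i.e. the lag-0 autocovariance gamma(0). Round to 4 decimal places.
\gamma(0) = 3.0001

For an MA(q) process X_t = eps_t + sum_i theta_i eps_{t-i} with
Var(eps_t) = sigma^2, the variance is
  gamma(0) = sigma^2 * (1 + sum_i theta_i^2).
  sum_i theta_i^2 = (-0.007)^2 = 0.000049.
  gamma(0) = 3 * (1 + 0.000049) = 3 * 1.000049 = 3.000147, which rounds to 3.0001.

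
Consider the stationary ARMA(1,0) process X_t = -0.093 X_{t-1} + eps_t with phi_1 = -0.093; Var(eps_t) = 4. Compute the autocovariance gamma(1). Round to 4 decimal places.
\gamma(1) = -0.3752

Multiply the model equation by X_{t-k} and take expectations. With theta_0 = psi_0 = 1 and psi_j the MA(infinity) weights, this gives
  gamma(k) - sum_i phi_i gamma(k-i) = c_k,
  c_k = sigma^2 * sum_{j=k..q} theta_j psi_{j-k}   (c_k = 0 for k > q),
using gamma(-m) = gamma(m).
Pure AR (q = 0): c_0 = sigma^2 = 4, c_k = 0 for k >= 1.
Equations for k = 0 and k = 1 (AR order 1):
  gamma(0) = phi_1 gamma(1) + c_0
  gamma(1) = phi_1 gamma(0) + c_1
Substituting the second into the first: gamma(0) (1 - phi_1^2) = c_0 + phi_1 c_1, so
  gamma(0) = c_0 / (1 - phi_1^2) = 4 / (1 - (-0.093)^2) = 4 / 0.991351 = 4.034898.
  gamma(1) = phi_1 gamma(0) = (-0.093)(4.034898) = -0.375245.
Therefore gamma(1) = -0.3752 (to 4 decimal places).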